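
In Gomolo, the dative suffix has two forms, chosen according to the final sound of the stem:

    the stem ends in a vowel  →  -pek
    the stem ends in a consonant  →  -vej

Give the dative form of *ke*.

kepek

*ke*: final sound = /e/, a vowel → -pek → *kepek*.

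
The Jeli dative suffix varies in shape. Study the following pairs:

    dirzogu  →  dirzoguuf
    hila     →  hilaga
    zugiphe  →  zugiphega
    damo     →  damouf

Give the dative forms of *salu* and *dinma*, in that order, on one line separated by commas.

Looking at the last vowel of each stem: -uf when the last vowel of the stem is a rounded vowel (*dirzogu*, *damo*); -ga when the last vowel of the stem is an unrounded vowel (*hila*, *zugiphe*).
Since the last vowel of *salu* is /u/ (a rounded vowel), it takes -uf, giving *saluuf*.
*dinma*: last vowel = /a/, an unrounded vowel → -ga → *dinmaga*.

saluuf, dinmaga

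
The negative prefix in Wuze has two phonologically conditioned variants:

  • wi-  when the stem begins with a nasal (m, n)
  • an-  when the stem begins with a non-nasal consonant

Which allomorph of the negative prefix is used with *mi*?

wi-

The first consonant of *mi* is /m/, which is a nasal, so the prefix is wi-.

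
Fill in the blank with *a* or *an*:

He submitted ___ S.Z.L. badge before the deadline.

an

The indefinite article is chosen by the initial *sound* of the following word, not its spelling.
The initialism *S.Z.L.* is read letter by letter; the first letter, S, is pronounced /ɛs/, which begins with a vowel sound.
So the article is *an*: He submitted an S.Z.L. badge before the deadline.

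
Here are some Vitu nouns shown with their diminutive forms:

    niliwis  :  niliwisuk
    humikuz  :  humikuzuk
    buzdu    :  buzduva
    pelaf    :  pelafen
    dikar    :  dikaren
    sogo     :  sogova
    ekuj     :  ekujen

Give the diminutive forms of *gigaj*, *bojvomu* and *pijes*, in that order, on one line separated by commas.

gigajen, bojvomuva, pijesuk

The pattern is sibilance of the final sound: -uk when the stem ends in a sibilant (*niliwis*, *humikuz*); -en when the stem ends in a non-sibilant consonant (*pelaf*, *dikar*, *ekuj*); -va when the stem ends in a vowel (*buzdu*, *sogo*).
The final sound of *gigaj* is /j/, which is a non-sibilant consonant, so the suffix is -en, giving *gigajen*.
*bojvomu*: final sound = /u/, a vowel → -va → *bojvomuva*.
Since the final sound of *pijes* is /s/ (a sibilant), it takes -uk, giving *pijesuk*.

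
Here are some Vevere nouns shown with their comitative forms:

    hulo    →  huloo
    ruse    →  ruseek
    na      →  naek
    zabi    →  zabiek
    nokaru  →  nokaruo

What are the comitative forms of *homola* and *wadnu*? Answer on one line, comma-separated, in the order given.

Looking at the last vowel of each stem: -o when the last vowel of the stem is a rounded vowel (*hulo*, *nokaru*); -ek when the last vowel of the stem is an unrounded vowel (*ruse*, *na*, *zabi*).
The last vowel of *homola* is /a/, which is an unrounded vowel, so the suffix is -ek, giving *homolaek*.
The last vowel of *wadnu* is /u/, which is a rounded vowel, so the suffix is -o, giving *wadnuo*.

homolaek, wadnuo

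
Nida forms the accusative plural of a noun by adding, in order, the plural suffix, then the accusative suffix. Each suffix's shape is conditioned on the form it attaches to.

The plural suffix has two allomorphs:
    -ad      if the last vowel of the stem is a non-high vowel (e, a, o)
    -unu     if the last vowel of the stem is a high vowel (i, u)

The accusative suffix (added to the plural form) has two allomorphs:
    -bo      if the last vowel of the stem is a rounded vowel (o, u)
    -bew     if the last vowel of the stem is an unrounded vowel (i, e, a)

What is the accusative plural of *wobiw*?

*wobiw* — last vowel /i/ (a high vowel) → -unu → *wobiwunu*.
The last vowel of the plural form *wobiwunu* is /u/, which is a rounded vowel, so the accusative suffix is -bo, giving *wobiwunubo*.

wobiwunubo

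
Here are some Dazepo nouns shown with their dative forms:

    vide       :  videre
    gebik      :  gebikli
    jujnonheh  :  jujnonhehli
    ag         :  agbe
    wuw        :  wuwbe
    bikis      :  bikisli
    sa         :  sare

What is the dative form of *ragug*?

The pattern is voicing of the final sound: -li when the stem ends in a voiceless consonant (*gebik*, *jujnonheh*, *bikis*); -be when the stem ends in a voiced consonant (*ag*, *wuw*); -re when the stem ends in a vowel (*vide*, *sa*).
Since the final sound of *ragug* is /g/ (a voiced consonant), it takes -be, giving *ragugbe*.

ragugbe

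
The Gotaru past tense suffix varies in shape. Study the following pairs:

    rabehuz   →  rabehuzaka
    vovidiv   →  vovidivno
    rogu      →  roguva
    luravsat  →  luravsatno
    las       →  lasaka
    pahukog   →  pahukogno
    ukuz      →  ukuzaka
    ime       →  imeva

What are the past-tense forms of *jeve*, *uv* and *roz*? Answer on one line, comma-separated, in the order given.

The pattern is sibilance of the final sound: -aka when the stem ends in a sibilant (*rabehuz*, *las*, *ukuz*); -no when the stem ends in a non-sibilant consonant (*vovidiv*, *luravsat*, *pahukog*); -va when the stem ends in a vowel (*rogu*, *ime*).
*jeve*: final sound = /e/, a vowel → -va → *jeveva*.
*uv* — final sound /v/ (a non-sibilant consonant) → -no → *uvno*.
*roz*: final sound = /z/, a sibilant → -aka → *rozaka*.

jeveva, uvno, rozaka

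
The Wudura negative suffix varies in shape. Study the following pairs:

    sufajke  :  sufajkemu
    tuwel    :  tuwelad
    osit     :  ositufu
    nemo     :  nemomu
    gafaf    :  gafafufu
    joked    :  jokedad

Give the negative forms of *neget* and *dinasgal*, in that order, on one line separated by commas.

negetufu, dinasgalad

The pattern is voicing of the final sound: -ufu when the stem ends in a voiceless consonant (*osit*, *gafaf*); -ad when the stem ends in a voiced consonant (*tuwel*, *joked*); -mu when the stem ends in a vowel (*sufajke*, *nemo*).
*neget* — final sound /t/ (a voiceless consonant) → -ufu → *negetufu*.
*dinasgal* — final sound /l/ (a voiced consonant) → -ad → *dinasgalad*.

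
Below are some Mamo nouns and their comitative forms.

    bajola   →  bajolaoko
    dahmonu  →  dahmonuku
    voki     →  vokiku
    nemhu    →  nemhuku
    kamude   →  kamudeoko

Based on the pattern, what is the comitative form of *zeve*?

The pattern is height harmony: -ku when the last vowel of the stem is a high vowel (*dahmonu*, *voki*, *nemhu*); -oko when the last vowel of the stem is a non-high vowel (*bajola*, *kamude*).
*zeve* — last vowel /e/ (a non-high vowel) → -oko → *zeveoko*.

zeveoko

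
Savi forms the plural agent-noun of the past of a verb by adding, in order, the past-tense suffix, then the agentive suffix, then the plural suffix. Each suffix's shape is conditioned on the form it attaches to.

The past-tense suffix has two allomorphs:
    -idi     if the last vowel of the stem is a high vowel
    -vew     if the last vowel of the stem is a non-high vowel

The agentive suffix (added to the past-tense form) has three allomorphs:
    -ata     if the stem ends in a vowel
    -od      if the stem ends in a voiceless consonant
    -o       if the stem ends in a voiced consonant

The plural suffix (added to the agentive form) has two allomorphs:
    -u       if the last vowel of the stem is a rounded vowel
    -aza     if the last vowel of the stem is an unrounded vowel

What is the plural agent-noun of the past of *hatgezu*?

The last vowel of *hatgezu* is /u/, which is a high vowel, so the past-tense suffix is -idi, giving *hatgezuidi*.
The final sound of the past-tense form *hatgezuidi* is /i/, which is a vowel, so the agentive suffix is -ata, giving *hatgezuidiata*.
Since the last vowel of the agentive form *hatgezuidiata* is /a/ (an unrounded vowel), it takes -aza, giving *hatgezuidiataaza*.

hatgezuidiataaza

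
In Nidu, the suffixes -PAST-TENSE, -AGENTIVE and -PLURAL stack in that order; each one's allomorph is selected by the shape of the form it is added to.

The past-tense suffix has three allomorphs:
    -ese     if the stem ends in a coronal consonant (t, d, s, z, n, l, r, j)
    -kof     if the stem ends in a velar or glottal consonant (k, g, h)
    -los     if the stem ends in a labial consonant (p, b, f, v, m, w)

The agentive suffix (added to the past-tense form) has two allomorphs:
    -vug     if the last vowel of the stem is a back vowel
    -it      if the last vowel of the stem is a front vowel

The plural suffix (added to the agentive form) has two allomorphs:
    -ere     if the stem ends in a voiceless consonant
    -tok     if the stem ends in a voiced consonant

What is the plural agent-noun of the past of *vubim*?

vubimlosvugtok

Since the final consonant of *vubim* is /m/ (labial), it takes -los, giving *vubimlos*.
The past-tense form *vubimlos*: last vowel = /o/, a back vowel → -vug → *vubimlosvug*.
The agentive form *vubimlosvug* — final consonant /g/ (voiced) → -tok → *vubimlosvugtok*.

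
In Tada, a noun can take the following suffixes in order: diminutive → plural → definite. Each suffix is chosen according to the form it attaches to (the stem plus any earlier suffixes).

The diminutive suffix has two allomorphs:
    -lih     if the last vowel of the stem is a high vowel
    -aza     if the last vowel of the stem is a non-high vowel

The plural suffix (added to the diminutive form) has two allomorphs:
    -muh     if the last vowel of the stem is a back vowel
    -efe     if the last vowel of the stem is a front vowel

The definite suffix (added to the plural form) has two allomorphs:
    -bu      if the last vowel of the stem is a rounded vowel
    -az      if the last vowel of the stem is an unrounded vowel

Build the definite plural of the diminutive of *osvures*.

osvuresazamuhbu

Since the last vowel of *osvures* is /e/ (a non-high vowel), it takes -aza, giving *osvuresaza*.
The diminutive form *osvuresaza* — last vowel /a/ (a back vowel) → -muh → *osvuresazamuh*.
The plural form *osvuresazamuh* — last vowel /u/ (a rounded vowel) → -bu → *osvuresazamuhbu*.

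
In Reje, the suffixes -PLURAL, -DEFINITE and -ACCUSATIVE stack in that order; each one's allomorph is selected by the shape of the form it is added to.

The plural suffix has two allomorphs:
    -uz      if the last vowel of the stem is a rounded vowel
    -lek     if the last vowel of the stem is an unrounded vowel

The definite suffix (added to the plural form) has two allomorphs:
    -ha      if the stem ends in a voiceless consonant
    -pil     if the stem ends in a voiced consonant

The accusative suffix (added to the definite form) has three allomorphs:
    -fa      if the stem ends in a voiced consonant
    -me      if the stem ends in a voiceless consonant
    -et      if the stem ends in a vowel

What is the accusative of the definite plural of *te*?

telekhaet

*te*: last vowel = /e/, an unrounded vowel → -lek → *telek*.
Since the final consonant of the plural form *telek* is /k/ (voiceless), it takes -ha, giving *telekha*.
The definite form *telekha*: final sound = /a/, a vowel → -et → *telekhaet*.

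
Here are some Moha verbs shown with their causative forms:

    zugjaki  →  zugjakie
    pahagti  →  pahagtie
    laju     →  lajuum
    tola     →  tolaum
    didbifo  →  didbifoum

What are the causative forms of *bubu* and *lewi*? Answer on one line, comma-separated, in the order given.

bubuum, lewie

The alternation tracks the last vowel of the stem — -e when the last vowel of the stem is a front vowel (*zugjaki*, *pahagti*); -um when the last vowel of the stem is a back vowel (*laju*, *tola*, *didbifo*).
Since the last vowel of *bubu* is /u/ (a back vowel), it takes -um, giving *bubuum*.
The last vowel of *lewi* is /i/, which is a front vowel, so the suffix is -e, giving *lewie*.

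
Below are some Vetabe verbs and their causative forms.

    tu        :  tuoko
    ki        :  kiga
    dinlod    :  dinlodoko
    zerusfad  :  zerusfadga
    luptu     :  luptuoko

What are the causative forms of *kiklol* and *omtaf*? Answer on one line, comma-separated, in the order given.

kikloloko, omtafga

Looking at the last vowel of each stem: -oko when the last vowel of the stem is a rounded vowel (*tu*, *dinlod*, *luptu*); -ga when the last vowel of the stem is an unrounded vowel (*ki*, *zerusfad*).
Since the last vowel of *kiklol* is /o/ (a rounded vowel), it takes -oko, giving *kikloloko*.
Since the last vowel of *omtaf* is /a/ (an unrounded vowel), it takes -ga, giving *omtafga*.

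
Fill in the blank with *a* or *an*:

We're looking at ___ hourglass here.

The indefinite article is chosen by the initial *sound* of the following word, not its spelling.
*hourglass* begins with the sound /aʊ/ (silent h) — a vowel sound.
So the article is *an*: We're looking at an hourglass here.

an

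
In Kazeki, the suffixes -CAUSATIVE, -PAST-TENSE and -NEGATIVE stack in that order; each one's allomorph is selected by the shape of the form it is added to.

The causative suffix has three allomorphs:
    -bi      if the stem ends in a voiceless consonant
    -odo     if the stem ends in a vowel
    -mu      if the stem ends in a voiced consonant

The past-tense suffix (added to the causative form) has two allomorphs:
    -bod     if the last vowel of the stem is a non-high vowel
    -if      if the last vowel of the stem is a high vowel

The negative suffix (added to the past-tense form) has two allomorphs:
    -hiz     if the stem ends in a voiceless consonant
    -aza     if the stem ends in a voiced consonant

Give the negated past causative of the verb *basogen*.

basogenmuifhiz

*basogen*: final sound = /n/, a voiced consonant → -mu → *basogenmu*.
The causative form *basogenmu* — last vowel /u/ (a high vowel) → -if → *basogenmuif*.
The past-tense form *basogenmuif*: final consonant = /f/, voiceless → -hiz → *basogenmuifhiz*.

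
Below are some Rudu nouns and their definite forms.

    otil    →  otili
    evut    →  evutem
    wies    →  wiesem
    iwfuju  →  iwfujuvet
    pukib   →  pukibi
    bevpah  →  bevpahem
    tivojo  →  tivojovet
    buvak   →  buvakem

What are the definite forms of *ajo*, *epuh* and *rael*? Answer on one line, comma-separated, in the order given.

Looking at the final sound of each stem: -em when the stem ends in a voiceless consonant (*evut*, *wies*, *bevpah*, *buvak*); -i when the stem ends in a voiced consonant (*otil*, *pukib*); -vet when the stem ends in a vowel (*iwfuju*, *tivojo*).
The final sound of *ajo* is /o/, which is a vowel, so the suffix is -vet, giving *ajovet*.
*epuh* — final sound /h/ (a voiceless consonant) → -em → *epuhem*.
*rael*: final sound = /l/, a voiced consonant → -i → *raeli*.

ajovet, epuhem, raeli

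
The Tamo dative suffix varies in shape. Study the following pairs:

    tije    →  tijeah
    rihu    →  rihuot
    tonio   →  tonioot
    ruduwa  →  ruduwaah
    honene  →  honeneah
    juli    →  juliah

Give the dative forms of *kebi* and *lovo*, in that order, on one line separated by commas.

The pattern is rounding harmony: -ot when the last vowel of the stem is a rounded vowel (*rihu*, *tonio*); -ah when the last vowel of the stem is an unrounded vowel (*tije*, *ruduwa*, *honene*, *juli*).
*kebi*: last vowel = /i/, an unrounded vowel → -ah → *kebiah*.
The last vowel of *lovo* is /o/, which is a rounded vowel, so the suffix is -ot, giving *lovoot*.

kebiah, lovoot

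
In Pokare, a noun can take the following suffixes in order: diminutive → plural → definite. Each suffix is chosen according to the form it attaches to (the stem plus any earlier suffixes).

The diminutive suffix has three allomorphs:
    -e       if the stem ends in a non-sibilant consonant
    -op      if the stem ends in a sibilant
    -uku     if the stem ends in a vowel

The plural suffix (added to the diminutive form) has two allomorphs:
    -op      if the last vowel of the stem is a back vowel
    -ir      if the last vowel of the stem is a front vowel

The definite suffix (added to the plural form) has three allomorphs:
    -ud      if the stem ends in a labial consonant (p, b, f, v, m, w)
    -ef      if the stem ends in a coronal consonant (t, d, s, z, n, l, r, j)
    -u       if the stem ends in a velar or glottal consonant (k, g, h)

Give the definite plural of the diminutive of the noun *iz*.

izopopud

Since the final sound of *iz* is /z/ (a sibilant), it takes -op, giving *izop*.
The diminutive form *izop*: last vowel = /o/, a back vowel → -op → *izopop*.
The plural form *izopop*: final consonant = /p/, labial → -ud → *izopopud*.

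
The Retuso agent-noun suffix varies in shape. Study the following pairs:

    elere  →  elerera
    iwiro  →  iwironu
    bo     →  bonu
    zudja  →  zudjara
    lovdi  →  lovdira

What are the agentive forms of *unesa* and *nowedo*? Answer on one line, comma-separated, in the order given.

unesara, nowedonu

The alternation tracks the last vowel of the stem — -nu when the last vowel of the stem is a rounded vowel (*iwiro*, *bo*); -ra when the last vowel of the stem is an unrounded vowel (*elere*, *zudja*, *lovdi*).
*unesa*: last vowel = /a/, an unrounded vowel → -ra → *unesara*.
Since the last vowel of *nowedo* is /o/ (a rounded vowel), it takes -nu, giving *nowedonu*.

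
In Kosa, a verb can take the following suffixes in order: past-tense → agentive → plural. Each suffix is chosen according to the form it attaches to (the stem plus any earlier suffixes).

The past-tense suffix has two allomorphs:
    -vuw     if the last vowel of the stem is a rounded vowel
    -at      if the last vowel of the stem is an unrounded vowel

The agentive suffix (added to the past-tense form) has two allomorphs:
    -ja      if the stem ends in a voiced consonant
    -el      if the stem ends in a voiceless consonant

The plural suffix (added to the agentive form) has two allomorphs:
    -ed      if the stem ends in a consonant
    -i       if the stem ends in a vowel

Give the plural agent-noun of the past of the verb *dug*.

dugvuwjai

*dug*: last vowel = /u/, a rounded vowel → -vuw → *dugvuw*.
The final consonant of the past-tense form *dugvuw* is /w/, which is voiced, so the agentive suffix is -ja, giving *dugvuwja*.
The agentive form *dugvuwja*: final sound = /a/, a vowel → -i → *dugvuwjai*.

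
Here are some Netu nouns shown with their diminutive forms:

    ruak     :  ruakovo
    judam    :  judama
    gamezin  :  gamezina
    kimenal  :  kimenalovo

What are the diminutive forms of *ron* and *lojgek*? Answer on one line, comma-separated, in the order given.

rona, lojgekovo

Looking at the final consonant of each stem: -a when the stem ends in a nasal (*judam*, *gamezin*); -ovo when the stem ends in a non-nasal consonant (*ruak*, *kimenal*).
The final consonant of *ron* is /n/, which is a nasal, so the suffix is -a, giving *rona*.
The final consonant of *lojgek* is /k/, which is non-nasal, so the suffix is -ovo, giving *lojgekovo*.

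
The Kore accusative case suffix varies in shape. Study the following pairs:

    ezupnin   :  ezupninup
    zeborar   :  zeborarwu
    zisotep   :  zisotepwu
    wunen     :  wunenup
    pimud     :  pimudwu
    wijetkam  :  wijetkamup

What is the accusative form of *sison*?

sisonup

Looking at the final consonant of each stem: -up when the stem ends in a nasal (*ezupnin*, *wunen*, *wijetkam*); -wu when the stem ends in a non-nasal consonant (*zeborar*, *zisotep*, *pimud*).
The final consonant of *sison* is /n/, which is a nasal, so the suffix is -up, giving *sisonup*.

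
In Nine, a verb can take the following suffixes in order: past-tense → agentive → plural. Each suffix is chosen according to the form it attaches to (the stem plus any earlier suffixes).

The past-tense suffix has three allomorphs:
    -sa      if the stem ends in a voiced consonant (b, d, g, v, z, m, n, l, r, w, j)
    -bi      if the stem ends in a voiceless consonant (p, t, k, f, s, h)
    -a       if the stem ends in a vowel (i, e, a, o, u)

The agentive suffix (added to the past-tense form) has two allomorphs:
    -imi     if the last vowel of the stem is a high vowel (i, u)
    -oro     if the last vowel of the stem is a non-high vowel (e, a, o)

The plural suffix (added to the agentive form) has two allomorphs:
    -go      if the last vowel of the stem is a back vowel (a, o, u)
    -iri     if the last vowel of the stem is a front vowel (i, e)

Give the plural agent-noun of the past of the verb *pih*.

Since the final sound of *pih* is /h/ (a voiceless consonant), it takes -bi, giving *pihbi*.
The last vowel of the past-tense form *pihbi* is /i/, which is a high vowel, so the agentive suffix is -imi, giving *pihbiimi*.
The agentive form *pihbiimi*: last vowel = /i/, a front vowel → -iri → *pihbiimiiri*.

pihbiimiiri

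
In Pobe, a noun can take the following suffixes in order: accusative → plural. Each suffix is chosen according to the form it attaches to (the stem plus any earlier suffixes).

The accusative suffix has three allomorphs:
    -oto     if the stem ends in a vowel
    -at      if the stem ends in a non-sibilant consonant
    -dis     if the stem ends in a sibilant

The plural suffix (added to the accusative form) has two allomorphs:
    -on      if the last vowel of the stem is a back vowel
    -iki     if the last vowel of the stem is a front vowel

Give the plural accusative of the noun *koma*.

komaotoon

Since the final sound of *koma* is /a/ (a vowel), it takes -oto, giving *komaoto*.
The last vowel of the accusative form *komaoto* is /o/, which is a back vowel, so the plural suffix is -on, giving *komaotoon*.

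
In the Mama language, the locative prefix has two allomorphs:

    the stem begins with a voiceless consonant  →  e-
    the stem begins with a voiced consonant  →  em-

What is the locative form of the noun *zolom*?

emzolom

*zolom* — first consonant /z/ (voiced) → em- → *emzolom*.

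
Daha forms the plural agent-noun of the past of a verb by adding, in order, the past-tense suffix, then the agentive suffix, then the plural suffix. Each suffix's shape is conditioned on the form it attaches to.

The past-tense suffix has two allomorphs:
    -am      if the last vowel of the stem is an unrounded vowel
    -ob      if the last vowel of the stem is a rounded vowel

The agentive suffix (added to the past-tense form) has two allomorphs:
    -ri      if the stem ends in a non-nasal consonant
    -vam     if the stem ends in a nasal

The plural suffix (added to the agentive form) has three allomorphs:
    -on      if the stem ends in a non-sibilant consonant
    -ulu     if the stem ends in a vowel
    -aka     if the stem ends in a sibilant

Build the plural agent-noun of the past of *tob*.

tobobriulu

Since the last vowel of *tob* is /o/ (a rounded vowel), it takes -ob, giving *tobob*.
The past-tense form *tobob*: final consonant = /b/, non-nasal → -ri → *tobobri*.
The agentive form *tobobri*: final sound = /i/, a vowel → -ulu → *tobobriulu*.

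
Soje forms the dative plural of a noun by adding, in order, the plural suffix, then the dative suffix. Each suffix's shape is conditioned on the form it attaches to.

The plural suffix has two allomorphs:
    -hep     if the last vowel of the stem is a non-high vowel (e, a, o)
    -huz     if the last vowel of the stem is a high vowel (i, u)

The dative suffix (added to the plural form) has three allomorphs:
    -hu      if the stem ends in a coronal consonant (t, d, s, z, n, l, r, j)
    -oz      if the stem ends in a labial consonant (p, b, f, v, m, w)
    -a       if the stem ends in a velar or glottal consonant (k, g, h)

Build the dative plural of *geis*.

*geis* — last vowel /i/ (a high vowel) → -huz → *geishuz*.
The plural form *geishuz*: final consonant = /z/, coronal → -hu → *geishuzhu*.

geishuzhu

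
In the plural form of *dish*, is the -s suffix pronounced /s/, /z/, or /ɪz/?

/ɪz/

The stem *dish* ends in a sibilant (/s, z, ʃ, ʒ, tʃ, dʒ/).
The plural suffix surfaces as /ɪz/ after sibilants, /s/ after other voiceless consonants, and /z/ after other voiced sounds.
So the plural -s on *dish* is pronounced /ɪz/.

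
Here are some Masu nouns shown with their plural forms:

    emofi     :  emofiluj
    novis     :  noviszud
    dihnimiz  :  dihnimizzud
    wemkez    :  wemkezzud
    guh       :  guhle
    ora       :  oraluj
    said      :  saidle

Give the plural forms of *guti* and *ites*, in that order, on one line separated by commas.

The pattern is sibilance of the final sound: -zud when the stem ends in a sibilant (*novis*, *dihnimiz*, *wemkez*); -le when the stem ends in a non-sibilant consonant (*guh*, *said*); -luj when the stem ends in a vowel (*emofi*, *ora*).
*guti*: final sound = /i/, a vowel → -luj → *gutiluj*.
The final sound of *ites* is /s/, which is a sibilant, so the suffix is -zud, giving *iteszud*.

gutiluj, iteszud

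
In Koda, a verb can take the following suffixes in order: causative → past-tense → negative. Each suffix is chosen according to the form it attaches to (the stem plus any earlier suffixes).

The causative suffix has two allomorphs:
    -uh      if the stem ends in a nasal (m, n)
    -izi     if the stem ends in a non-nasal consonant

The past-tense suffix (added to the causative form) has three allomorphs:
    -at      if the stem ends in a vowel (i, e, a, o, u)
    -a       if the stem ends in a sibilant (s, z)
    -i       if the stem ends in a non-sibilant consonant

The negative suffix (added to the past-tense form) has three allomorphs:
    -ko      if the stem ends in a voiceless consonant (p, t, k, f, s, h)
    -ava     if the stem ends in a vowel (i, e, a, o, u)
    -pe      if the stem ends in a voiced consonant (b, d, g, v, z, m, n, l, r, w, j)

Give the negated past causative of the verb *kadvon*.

kadvonuhiava

*kadvon* — final consonant /n/ (a nasal) → -uh → *kadvonuh*.
The final sound of the causative form *kadvonuh* is /h/, which is a non-sibilant consonant, so the past-tense suffix is -i, giving *kadvonuhi*.
Since the final sound of the past-tense form *kadvonuhi* is /i/ (a vowel), it takes -ava, giving *kadvonuhiava*.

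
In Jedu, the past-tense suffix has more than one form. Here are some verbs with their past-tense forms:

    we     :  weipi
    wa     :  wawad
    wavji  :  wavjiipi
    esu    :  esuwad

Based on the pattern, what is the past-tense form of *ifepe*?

ifepeipi

The alternation tracks the last vowel of the stem — -ipi when the last vowel of the stem is a front vowel (*we*, *wavji*); -wad when the last vowel of the stem is a back vowel (*wa*, *esu*).
Since the last vowel of *ifepe* is /e/ (a front vowel), it takes -ipi, giving *ifepeipi*.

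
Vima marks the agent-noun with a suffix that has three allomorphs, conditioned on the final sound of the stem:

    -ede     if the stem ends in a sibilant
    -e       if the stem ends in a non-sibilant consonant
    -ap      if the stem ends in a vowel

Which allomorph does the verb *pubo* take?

-ap

Since the final sound of *pubo* is /o/ (a vowel), it takes -ap.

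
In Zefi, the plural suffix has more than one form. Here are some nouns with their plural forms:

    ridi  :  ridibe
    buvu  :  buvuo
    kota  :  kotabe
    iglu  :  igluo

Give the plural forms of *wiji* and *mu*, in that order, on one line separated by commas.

wijibe, muo

Looking at the last vowel of each stem: -o when the last vowel of the stem is a rounded vowel (*buvu*, *iglu*); -be when the last vowel of the stem is an unrounded vowel (*ridi*, *kota*).
The last vowel of *wiji* is /i/, which is an unrounded vowel, so the suffix is -be, giving *wijibe*.
*mu*: last vowel = /u/, a rounded vowel → -o → *muo*.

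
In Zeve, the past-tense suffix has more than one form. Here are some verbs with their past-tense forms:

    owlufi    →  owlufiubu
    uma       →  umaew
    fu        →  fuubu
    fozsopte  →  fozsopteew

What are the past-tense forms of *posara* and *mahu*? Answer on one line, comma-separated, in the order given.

Looking at the last vowel of each stem: -ubu when the last vowel of the stem is a high vowel (*owlufi*, *fu*); -ew when the last vowel of the stem is a non-high vowel (*uma*, *fozsopte*).
Since the last vowel of *posara* is /a/ (a non-high vowel), it takes -ew, giving *posaraew*.
*mahu* — last vowel /u/ (a high vowel) → -ubu → *mahuubu*.

posaraew, mahuubu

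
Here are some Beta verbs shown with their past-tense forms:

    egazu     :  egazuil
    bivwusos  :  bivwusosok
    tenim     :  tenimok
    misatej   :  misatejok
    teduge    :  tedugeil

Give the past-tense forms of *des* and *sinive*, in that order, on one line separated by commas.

The alternation tracks the final sound of the stem — -ok when the stem ends in a consonant (*bivwusos*, *tenim*, *misatej*); -il when the stem ends in a vowel (*egazu*, *teduge*).
*des* — final sound /s/ (a consonant) → -ok → *desok*.
Since the final sound of *sinive* is /e/ (a vowel), it takes -il, giving *siniveil*.

desok, siniveil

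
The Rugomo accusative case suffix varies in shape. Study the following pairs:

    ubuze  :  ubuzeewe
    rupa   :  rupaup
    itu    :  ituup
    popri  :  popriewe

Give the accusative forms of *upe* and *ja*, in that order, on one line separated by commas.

upeewe, jaup

Looking at the last vowel of each stem: -ewe when the last vowel of the stem is a front vowel (*ubuze*, *popri*); -up when the last vowel of the stem is a back vowel (*rupa*, *itu*).
*upe* — last vowel /e/ (a front vowel) → -ewe → *upeewe*.
*ja* — last vowel /a/ (a back vowel) → -up → *jaup*.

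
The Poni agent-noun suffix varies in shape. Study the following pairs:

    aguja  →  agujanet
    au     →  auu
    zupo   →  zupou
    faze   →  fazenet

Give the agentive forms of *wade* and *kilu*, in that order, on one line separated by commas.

The pattern is rounding harmony: -u when the last vowel of the stem is a rounded vowel (*au*, *zupo*); -net when the last vowel of the stem is an unrounded vowel (*aguja*, *faze*).
*wade* — last vowel /e/ (an unrounded vowel) → -net → *wadenet*.
*kilu* — last vowel /u/ (a rounded vowel) → -u → *kiluu*.

wadenet, kiluu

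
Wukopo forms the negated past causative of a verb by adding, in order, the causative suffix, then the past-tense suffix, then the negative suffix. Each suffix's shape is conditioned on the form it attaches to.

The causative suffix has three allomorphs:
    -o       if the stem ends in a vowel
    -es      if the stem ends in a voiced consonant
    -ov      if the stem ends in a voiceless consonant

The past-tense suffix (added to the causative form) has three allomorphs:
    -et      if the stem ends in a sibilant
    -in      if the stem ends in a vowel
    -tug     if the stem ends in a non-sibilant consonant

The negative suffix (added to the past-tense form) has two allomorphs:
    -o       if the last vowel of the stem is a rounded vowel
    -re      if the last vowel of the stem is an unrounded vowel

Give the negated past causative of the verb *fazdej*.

fazdejesetre

*fazdej*: final sound = /j/, a voiced consonant → -es → *fazdejes*.
The causative form *fazdejes* — final sound /s/ (a sibilant) → -et → *fazdejeset*.
The past-tense form *fazdejeset* — last vowel /e/ (an unrounded vowel) → -re → *fazdejesetre*.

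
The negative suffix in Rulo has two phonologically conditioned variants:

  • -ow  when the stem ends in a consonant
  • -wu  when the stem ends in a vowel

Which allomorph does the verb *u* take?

-wu

*u* — final sound /u/ (a vowel) → -wu.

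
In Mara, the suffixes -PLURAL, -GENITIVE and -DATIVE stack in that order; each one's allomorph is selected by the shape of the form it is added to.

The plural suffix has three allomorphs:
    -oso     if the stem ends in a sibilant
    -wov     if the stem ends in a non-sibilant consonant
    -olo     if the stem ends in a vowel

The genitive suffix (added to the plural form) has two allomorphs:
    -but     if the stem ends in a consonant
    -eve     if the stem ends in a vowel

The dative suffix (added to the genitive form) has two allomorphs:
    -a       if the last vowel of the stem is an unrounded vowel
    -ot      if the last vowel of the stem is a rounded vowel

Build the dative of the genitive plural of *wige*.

wigeoloevea

The final sound of *wige* is /e/, which is a vowel, so the plural suffix is -olo, giving *wigeolo*.
The final sound of the plural form *wigeolo* is /o/, which is a vowel, so the genitive suffix is -eve, giving *wigeoloeve*.
Since the last vowel of the genitive form *wigeoloeve* is /e/ (an unrounded vowel), it takes -a, giving *wigeoloevea*.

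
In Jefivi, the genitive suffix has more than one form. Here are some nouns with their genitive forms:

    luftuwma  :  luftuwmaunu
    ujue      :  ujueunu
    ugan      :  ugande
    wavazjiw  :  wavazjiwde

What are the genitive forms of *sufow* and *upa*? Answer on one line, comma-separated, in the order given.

sufowde, upaunu

The pattern is consonant vs. vowel: -de when the stem ends in a consonant (*ugan*, *wavazjiw*); -unu when the stem ends in a vowel (*luftuwma*, *ujue*).
The final sound of *sufow* is /w/, which is a consonant, so the suffix is -de, giving *sufowde*.
*upa* — final sound /a/ (a vowel) → -unu → *upaunu*.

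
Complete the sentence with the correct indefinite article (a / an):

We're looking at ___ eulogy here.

The indefinite article is chosen by the initial *sound* of the following word, not its spelling.
*eulogy* begins with the sound /juː/ (eu pronounced /juː/) — a consonant sound.
So the article is *a*: We're looking at a eulogy here.

a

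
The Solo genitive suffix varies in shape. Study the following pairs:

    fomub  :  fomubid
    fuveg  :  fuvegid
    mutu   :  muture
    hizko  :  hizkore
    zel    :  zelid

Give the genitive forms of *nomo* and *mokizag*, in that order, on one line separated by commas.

The alternation tracks the final sound of the stem — -id when the stem ends in a consonant (*fomub*, *fuveg*, *zel*); -re when the stem ends in a vowel (*mutu*, *hizko*).
Since the final sound of *nomo* is /o/ (a vowel), it takes -re, giving *nomore*.
*mokizag* — final sound /g/ (a consonant) → -id → *mokizagid*.

nomore, mokizagid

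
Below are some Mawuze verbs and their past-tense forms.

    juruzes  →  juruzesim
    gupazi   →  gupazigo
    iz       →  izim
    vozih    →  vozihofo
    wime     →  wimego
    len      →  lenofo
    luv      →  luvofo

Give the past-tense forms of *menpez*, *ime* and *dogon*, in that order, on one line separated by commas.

menpezim, imego, dogonofo

The alternation tracks the final sound of the stem — -im when the stem ends in a sibilant (*juruzes*, *iz*); -ofo when the stem ends in a non-sibilant consonant (*vozih*, *len*, *luv*); -go when the stem ends in a vowel (*gupazi*, *wime*).
The final sound of *menpez* is /z/, which is a sibilant, so the suffix is -im, giving *menpezim*.
*ime*: final sound = /e/, a vowel → -go → *imego*.
*dogon* — final sound /n/ (a non-sibilant consonant) → -ofo → *dogonofo*.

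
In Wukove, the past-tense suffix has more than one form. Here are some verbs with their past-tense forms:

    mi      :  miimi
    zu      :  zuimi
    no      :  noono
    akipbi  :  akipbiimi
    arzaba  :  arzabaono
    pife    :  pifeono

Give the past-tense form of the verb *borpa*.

borpaono

The suffix is conditioned by the last vowel: -imi when the last vowel of the stem is a high vowel (*mi*, *zu*, *akipbi*); -ono when the last vowel of the stem is a non-high vowel (*no*, *arzaba*, *pife*).
*borpa* — last vowel /a/ (a non-high vowel) → -ono → *borpaono*.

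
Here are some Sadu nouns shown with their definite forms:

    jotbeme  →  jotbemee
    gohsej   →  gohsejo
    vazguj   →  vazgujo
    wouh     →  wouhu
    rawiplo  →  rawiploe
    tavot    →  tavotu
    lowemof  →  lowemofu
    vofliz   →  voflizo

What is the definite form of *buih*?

The pattern is voicing of the final sound: -u when the stem ends in a voiceless consonant (*wouh*, *tavot*, *lowemof*); -o when the stem ends in a voiced consonant (*gohsej*, *vazguj*, *vofliz*); -e when the stem ends in a vowel (*jotbeme*, *rawiplo*).
*buih* — final sound /h/ (a voiceless consonant) → -u → *buihu*.

buihu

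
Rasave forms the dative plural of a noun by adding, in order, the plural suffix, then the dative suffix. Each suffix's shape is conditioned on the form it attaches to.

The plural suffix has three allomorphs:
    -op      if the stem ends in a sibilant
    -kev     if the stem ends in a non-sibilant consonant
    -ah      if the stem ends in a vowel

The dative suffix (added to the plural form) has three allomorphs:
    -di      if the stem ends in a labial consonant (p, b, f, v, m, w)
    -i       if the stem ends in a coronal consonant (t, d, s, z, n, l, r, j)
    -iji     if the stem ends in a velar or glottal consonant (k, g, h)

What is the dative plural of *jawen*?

*jawen* — final sound /n/ (a non-sibilant consonant) → -kev → *jawenkev*.
The final consonant of the plural form *jawenkev* is /v/, which is labial, so the dative suffix is -di, giving *jawenkevdi*.

jawenkevdi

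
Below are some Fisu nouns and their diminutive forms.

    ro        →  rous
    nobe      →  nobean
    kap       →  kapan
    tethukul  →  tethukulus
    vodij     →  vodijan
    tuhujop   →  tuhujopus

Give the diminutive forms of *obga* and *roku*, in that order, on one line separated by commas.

obgaan, rokuus

Looking at the last vowel of each stem: -us when the last vowel of the stem is a rounded vowel (*ro*, *tethukul*, *tuhujop*); -an when the last vowel of the stem is an unrounded vowel (*nobe*, *kap*, *vodij*).
*obga* — last vowel /a/ (an unrounded vowel) → -an → *obgaan*.
Since the last vowel of *roku* is /u/ (a rounded vowel), it takes -us, giving *rokuus*.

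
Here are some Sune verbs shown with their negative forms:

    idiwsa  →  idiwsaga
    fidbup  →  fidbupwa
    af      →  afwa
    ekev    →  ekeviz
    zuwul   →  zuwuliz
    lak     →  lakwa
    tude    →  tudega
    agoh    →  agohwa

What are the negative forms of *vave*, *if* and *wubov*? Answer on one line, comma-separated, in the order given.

vavega, ifwa, wuboviz

The alternation tracks the final sound of the stem — -wa when the stem ends in a voiceless consonant (*fidbup*, *af*, *lak*, *agoh*); -iz when the stem ends in a voiced consonant (*ekev*, *zuwul*); -ga when the stem ends in a vowel (*idiwsa*, *tude*).
*vave* — final sound /e/ (a vowel) → -ga → *vavega*.
*if* — final sound /f/ (a voiceless consonant) → -wa → *ifwa*.
Since the final sound of *wubov* is /v/ (a voiced consonant), it takes -iz, giving *wuboviz*.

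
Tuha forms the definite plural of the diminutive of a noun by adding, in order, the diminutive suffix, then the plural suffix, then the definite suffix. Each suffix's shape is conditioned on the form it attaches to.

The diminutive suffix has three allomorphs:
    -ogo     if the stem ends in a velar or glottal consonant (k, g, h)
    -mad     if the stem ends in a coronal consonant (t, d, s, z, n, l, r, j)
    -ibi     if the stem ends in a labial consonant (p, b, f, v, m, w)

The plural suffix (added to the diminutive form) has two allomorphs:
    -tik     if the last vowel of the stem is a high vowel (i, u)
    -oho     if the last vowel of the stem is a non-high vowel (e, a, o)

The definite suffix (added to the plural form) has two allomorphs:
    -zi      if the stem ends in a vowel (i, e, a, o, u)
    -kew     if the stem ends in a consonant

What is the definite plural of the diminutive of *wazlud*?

*wazlud*: final consonant = /d/, coronal → -mad → *wazludmad*.
Since the last vowel of the diminutive form *wazludmad* is /a/ (a non-high vowel), it takes -oho, giving *wazludmadoho*.
The plural form *wazludmadoho* — final sound /o/ (a vowel) → -zi → *wazludmadohozi*.

wazludmadohozi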